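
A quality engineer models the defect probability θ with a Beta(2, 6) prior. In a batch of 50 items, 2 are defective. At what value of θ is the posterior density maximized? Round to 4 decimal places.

Posterior: Beta(2+2, 6+48) = Beta(4, 54).
Mode = (4−1)/(4+54−2) = 3/56 = 0.0536.
Mean = 4/(4+54) = 4/58 = 0.0690.
This is the posterior mode — the MAP estimate.

0.0536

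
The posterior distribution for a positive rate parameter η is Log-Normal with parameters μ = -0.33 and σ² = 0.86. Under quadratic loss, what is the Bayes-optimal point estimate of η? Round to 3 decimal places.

Mode = exp(μ − σ²) = exp(-1.19) = 0.304.
Mean = exp(μ + σ²/2) = exp(0.100) = 1.105.
Quadratic loss ⇒ the optimal estimator is the posterior mean.

1.105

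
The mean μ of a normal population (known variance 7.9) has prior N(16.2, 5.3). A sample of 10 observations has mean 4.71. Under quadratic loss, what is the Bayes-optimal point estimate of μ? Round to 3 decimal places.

Posterior for μ is Normal. Precision-weighted mean: (1/5.3·16.2 + 10/7.9·4.71) / (1/5.3 + 10/7.9) = 6.200.
A Normal posterior is symmetric, so mode = mean.
Quadratic loss ⇒ the optimal estimator is the posterior mean.

6.200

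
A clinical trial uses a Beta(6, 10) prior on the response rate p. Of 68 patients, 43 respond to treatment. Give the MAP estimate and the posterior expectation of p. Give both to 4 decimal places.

Posterior: Beta(6+43, 10+25) = Beta(49, 35).
Mode = (49−1)/(49+35−2) = 48/82 = 0.5854.
Mean = 49/(49+35) = 49/84 = 0.5833.
Left-skewed posterior ⇒ mean < mode.

MAP: 0.5854. Posterior mean: 0.5833.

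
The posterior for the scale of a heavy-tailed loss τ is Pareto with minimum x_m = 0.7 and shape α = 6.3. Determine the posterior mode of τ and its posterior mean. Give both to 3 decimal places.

The Pareto density is strictly decreasing on [x_m, ∞), so the mode is x_m = 0.700.
Mean = α·x_m/(α−1) = 6.3·0.7/5.3 = 0.832.

posterior mode = 0.700, posterior mean = 0.832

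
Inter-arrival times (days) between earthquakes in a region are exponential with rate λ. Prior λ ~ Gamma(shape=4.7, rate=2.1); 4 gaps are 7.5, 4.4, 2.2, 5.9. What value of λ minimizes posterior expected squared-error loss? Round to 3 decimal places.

0.394

Σ times = 20.0. Posterior: Gamma(shape = 4.7+4 = 8.7, rate = 2.1+20.0 = 22.1).
Mode = (α−1)/β = 7.7/22.1 = 0.348.
Mean = α/β = 8.7/22.1 = 0.394.
Squared-error loss ⇒ the optimal estimator is the posterior mean.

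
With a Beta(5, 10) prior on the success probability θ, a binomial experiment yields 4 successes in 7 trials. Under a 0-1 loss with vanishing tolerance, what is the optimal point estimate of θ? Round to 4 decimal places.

0.4000

Posterior: Beta(5+4, 10+3) = Beta(9, 13).
Mode = (9−1)/(9+13−2) = 8/20 = 0.4000.
Mean = 9/(9+13) = 9/22 = 0.4091.
This is the posterior mode — the MAP estimate.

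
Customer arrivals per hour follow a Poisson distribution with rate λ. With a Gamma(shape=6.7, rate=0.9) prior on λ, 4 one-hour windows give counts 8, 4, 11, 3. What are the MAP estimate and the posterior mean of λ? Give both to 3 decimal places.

MAP = 6.469, posterior mean = 6.673

Σ counts = 26. Posterior: Gamma(shape = 6.7+26 = 32.7, rate = 0.9+4 = 4.9).
Mode = (α−1)/β = 31.7/4.9 = 6.469.
Mean = α/β = 32.7/4.9 = 6.673.
The mean is pulled above the mode by the posterior's right skew.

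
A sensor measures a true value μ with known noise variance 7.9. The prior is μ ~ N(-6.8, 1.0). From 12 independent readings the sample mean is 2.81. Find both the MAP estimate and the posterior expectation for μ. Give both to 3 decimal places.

MAP = -1.005; posterior mean = -1.005

Posterior for μ is Normal. Precision-weighted mean: (1/1.0·-6.8 + 12/7.9·2.81) / (1/1.0 + 12/7.9) = -1.005.
A Normal posterior is symmetric, so mode = mean.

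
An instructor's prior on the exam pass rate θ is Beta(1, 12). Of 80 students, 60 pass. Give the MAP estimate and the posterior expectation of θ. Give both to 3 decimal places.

θ_MAP = 0.659, E[θ|data] = 0.656

Posterior: Beta(1+60, 12+20) = Beta(61, 32).
Mode = (61−1)/(61+32−2) = 60/91 = 0.659.
Mean = 61/(61+32) = 61/93 = 0.656.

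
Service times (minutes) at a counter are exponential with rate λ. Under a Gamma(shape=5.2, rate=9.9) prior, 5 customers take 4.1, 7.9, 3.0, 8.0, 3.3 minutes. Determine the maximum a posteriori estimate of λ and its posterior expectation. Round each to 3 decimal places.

Σ times = 26.3. Posterior: Gamma(shape = 5.2+5 = 10.2, rate = 9.9+26.3 = 36.2).
Mode = (α−1)/β = 9.2/36.2 = 0.254.
Mean = α/β = 10.2/36.2 = 0.282.

λ_MAP = 0.254, E[λ|data] = 0.282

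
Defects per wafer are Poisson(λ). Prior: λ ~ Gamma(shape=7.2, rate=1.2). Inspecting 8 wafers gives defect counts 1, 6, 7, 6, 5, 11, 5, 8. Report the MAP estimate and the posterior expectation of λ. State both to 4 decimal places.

MAP: 6.0000. Posterior mean: 6.1087.

Σ counts = 49. Posterior: Gamma(shape = 7.2+49 = 56.2, rate = 1.2+8 = 9.2).
Mode = (α−1)/β = 55.2/9.2 = 6.0000.
Mean = α/β = 56.2/9.2 = 6.1087.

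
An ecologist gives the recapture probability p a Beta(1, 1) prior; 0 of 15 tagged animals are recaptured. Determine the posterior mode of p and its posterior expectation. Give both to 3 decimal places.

posterior mode = 0.000, posterior expectation = 0.059

Posterior: Beta(1+0, 1+15) = Beta(1, 16).
Since α = 1 ≤ 1 and β > 1, the Beta density is monotone decreasing on [0,1]; the mode is at 0.
Mean = 1/(1+16) = 0.059.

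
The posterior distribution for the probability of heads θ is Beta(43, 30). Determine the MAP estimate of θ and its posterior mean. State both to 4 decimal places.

Mode = (43−1)/(43+30−2) = 42/71 = 0.5915.
Mean = 43/(43+30) = 43/73 = 0.5890.
The posterior is left-skewed, so the mode exceeds the mean.

MAP: 0.5915. Posterior mean: 0.5890.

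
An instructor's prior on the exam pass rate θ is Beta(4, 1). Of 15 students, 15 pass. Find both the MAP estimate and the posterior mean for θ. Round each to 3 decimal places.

Posterior: Beta(4+15, 1+0) = Beta(19, 1).
Since β = 1 ≤ 1 and α > 1, the Beta density is monotone increasing on [0,1]; the mode is at 1.
Mean = 19/(19+1) = 0.950.
The posterior is left-skewed, so the mode exceeds the mean.

MAP estimate = 1.000, posterior mean = 0.950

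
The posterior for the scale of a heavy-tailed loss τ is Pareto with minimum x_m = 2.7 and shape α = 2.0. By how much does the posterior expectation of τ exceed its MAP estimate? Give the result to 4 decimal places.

2.7000

The Pareto density is strictly decreasing on [x_m, ∞), so the mode is x_m = 2.7000.
Mean = α·x_m/(α−1) = 2.0·2.7/1.0 = 5.4000.
Difference = 5.4000 − 2.7000 = 2.7000.
The posterior is right-skewed, so the mean exceeds the mode.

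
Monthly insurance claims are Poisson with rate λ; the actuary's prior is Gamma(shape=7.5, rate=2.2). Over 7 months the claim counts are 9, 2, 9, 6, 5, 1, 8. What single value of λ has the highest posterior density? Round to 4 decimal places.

5.0543

Σ counts = 40. Posterior: Gamma(shape = 7.5+40 = 47.5, rate = 2.2+7 = 9.2).
Mode = (α−1)/β = 46.5/9.2 = 5.0543.
Mean = α/β = 47.5/9.2 = 5.1630.
This is the posterior mode — the MAP estimate.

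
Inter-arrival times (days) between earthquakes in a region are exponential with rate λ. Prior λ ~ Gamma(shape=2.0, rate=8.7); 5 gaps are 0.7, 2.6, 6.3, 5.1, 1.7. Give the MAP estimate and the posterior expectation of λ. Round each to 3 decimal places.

Σ times = 16.4. Posterior: Gamma(shape = 2.0+5 = 7.0, rate = 8.7+16.4 = 25.1).
Mode = (α−1)/β = 6.0/25.1 = 0.239.
Mean = α/β = 7.0/25.1 = 0.279.
Mean > mode: the posterior has a right tail.

λ_MAP = 0.239, E[λ|data] = 0.279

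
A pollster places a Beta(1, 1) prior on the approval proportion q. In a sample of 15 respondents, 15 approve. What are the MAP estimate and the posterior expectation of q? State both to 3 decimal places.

Posterior: Beta(1+15, 1+0) = Beta(16, 1).
Since β = 1 ≤ 1 and α > 1, the Beta density is monotone increasing on [0,1]; the mode is at 1.
Mean = 16/(16+1) = 0.941.

q_MAP = 1.000, E[q|data] = 0.941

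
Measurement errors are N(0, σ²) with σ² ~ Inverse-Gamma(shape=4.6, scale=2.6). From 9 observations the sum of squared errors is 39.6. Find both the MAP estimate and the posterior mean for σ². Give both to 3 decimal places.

MAP = 2.218, posterior mean = 2.765

Posterior: Inverse-Gamma(shape = 4.6+9/2 = 9.1, scale = 2.6+39.6/2 = 22.4).
Mode = β/(α+1) = 22.4/10.1 = 2.218.
Mean = β/(α−1) = 22.4/8.1 = 2.765.
The posterior is right-skewed, so the mean exceeds the mode.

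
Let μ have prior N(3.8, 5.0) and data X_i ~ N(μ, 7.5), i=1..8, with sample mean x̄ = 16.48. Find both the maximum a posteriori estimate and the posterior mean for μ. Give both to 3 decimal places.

Posterior for μ is Normal. Precision-weighted mean: (1/5.0·3.8 + 8/7.5·16.48) / (1/5.0 + 8/7.5) = 14.478.
A Normal posterior is symmetric, so mode = mean.

MAP = 14.478, posterior mean = 14.478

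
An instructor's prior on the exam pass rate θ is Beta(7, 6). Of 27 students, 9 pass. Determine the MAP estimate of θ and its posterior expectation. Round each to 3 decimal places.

MAP estimate = 0.395, posterior expectation = 0.400

Posterior: Beta(7+9, 6+18) = Beta(16, 24).
Mode = (16−1)/(16+24−2) = 15/38 = 0.395.
Mean = 16/(16+24) = 16/40 = 0.400.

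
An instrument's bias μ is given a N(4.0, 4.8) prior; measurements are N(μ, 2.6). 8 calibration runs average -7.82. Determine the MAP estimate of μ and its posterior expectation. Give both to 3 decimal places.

Posterior for μ is Normal. Precision-weighted mean: (1/4.8·4.0 + 8/2.6·-7.82) / (1/4.8 + 8/2.6) = -7.070.
A Normal posterior is symmetric, so mode = mean.

MAP = -7.070; posterior mean = -7.070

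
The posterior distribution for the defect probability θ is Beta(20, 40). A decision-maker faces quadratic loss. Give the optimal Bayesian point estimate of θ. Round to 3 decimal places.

0.333

Mode = (20−1)/(20+40−2) = 19/58 = 0.328.
Mean = 20/(20+40) = 20/60 = 0.333.
Quadratic loss ⇒ the optimal estimator is the posterior mean.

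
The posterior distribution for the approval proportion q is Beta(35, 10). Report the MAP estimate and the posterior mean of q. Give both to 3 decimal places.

Mode = (35−1)/(35+10−2) = 34/43 = 0.791.
Mean = 35/(35+10) = 35/45 = 0.778.
The mean is pulled below the mode by the posterior's left skew.

MAP = 0.791; posterior mean = 0.778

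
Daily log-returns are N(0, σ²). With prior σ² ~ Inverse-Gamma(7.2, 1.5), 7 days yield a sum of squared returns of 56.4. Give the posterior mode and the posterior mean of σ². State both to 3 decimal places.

MAP: 2.538. Posterior mean: 3.062.

Posterior: Inverse-Gamma(shape = 7.2+7/2 = 10.7, scale = 1.5+56.4/2 = 29.7).
Mode = β/(α+1) = 29.7/11.7 = 2.538.
Mean = β/(α−1) = 29.7/9.7 = 3.062.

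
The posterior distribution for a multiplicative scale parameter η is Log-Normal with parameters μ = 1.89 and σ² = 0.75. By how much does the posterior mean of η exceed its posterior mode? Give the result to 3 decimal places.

Mode = exp(μ − σ²) = exp(1.14) = 3.127.
Mean = exp(μ + σ²/2) = exp(2.265) = 9.631.
Difference = 9.631 − 3.127 = 6.504.
The mean is pulled above the mode by the posterior's right skew.

6.504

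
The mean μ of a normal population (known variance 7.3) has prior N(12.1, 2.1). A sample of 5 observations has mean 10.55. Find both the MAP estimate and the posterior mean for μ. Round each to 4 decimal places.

MAP = 11.1857; posterior mean = 11.1857

Posterior for μ is Normal. Precision-weighted mean: (1/2.1·12.1 + 5/7.3·10.55) / (1/2.1 + 5/7.3) = 11.1857.
A Normal posterior is symmetric, so mode = mean.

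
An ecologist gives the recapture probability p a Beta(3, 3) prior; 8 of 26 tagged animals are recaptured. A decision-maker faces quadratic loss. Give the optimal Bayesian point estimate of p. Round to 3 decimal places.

0.344

Posterior: Beta(3+8, 3+18) = Beta(11, 21).
Mode = (11−1)/(11+21−2) = 10/30 = 0.333.
Mean = 11/(11+21) = 11/32 = 0.344.
Quadratic loss ⇒ the optimal estimator is the posterior mean.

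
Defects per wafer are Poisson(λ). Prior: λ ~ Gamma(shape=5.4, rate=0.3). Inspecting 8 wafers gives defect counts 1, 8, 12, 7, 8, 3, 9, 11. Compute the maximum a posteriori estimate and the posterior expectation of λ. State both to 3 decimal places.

MAP = 7.639; posterior mean = 7.759

Σ counts = 59. Posterior: Gamma(shape = 5.4+59 = 64.4, rate = 0.3+8 = 8.3).
Mode = (α−1)/β = 63.4/8.3 = 7.639.
Mean = α/β = 64.4/8.3 = 7.759.
The posterior is right-skewed, so the mean exceeds the mode.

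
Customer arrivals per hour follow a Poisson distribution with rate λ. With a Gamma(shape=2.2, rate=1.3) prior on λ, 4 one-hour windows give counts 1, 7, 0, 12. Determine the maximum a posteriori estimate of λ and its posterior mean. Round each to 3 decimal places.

maximum a posteriori estimate = 4.000, posterior mean = 4.189

Σ counts = 20. Posterior: Gamma(shape = 2.2+20 = 22.2, rate = 1.3+4 = 5.3).
Mode = (α−1)/β = 21.2/5.3 = 4.000.
Mean = α/β = 22.2/5.3 = 4.189.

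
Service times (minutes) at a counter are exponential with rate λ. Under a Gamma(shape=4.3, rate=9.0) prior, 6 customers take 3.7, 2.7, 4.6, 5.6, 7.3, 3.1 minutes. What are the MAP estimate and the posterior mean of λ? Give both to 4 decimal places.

Σ times = 27.0. Posterior: Gamma(shape = 4.3+6 = 10.3, rate = 9.0+27.0 = 36.0).
Mode = (α−1)/β = 9.3/36.0 = 0.2583.
Mean = α/β = 10.3/36.0 = 0.2861.

MAP: 0.2583. Posterior mean: 0.2861.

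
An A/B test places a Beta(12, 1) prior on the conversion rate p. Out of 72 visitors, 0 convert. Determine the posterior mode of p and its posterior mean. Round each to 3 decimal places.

Posterior: Beta(12+0, 1+72) = Beta(12, 73).
Mode = (12−1)/(12+73−2) = 11/83 = 0.133.
Mean = 12/(12+73) = 12/85 = 0.141.
Mean > mode: the posterior has a right tail.

MAP = 0.133, posterior mean = 0.141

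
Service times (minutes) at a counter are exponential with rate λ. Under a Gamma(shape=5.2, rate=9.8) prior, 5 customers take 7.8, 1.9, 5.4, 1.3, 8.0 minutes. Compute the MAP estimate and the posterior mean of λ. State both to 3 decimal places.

Σ times = 24.4. Posterior: Gamma(shape = 5.2+5 = 10.2, rate = 9.8+24.4 = 34.2).
Mode = (α−1)/β = 9.2/34.2 = 0.269.
Mean = α/β = 10.2/34.2 = 0.298.
The posterior is right-skewed, so the mean exceeds the mode.

MAP = 0.269, posterior mean = 0.298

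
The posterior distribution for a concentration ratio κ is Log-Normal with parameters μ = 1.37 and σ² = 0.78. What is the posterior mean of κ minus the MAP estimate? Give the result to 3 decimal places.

4.008

Mode = exp(μ − σ²) = exp(0.59) = 1.804.
Mean = exp(μ + σ²/2) = exp(1.760) = 5.812.
Difference = 5.812 − 1.804 = 4.008.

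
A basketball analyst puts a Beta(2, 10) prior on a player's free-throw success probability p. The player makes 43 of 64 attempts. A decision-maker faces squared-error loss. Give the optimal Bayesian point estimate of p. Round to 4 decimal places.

Posterior: Beta(2+43, 10+21) = Beta(45, 31).
Mode = (45−1)/(45+31−2) = 44/74 = 0.5946.
Mean = 45/(45+31) = 45/76 = 0.5921.
Squared-error loss ⇒ the optimal estimator is the posterior mean.

0.5921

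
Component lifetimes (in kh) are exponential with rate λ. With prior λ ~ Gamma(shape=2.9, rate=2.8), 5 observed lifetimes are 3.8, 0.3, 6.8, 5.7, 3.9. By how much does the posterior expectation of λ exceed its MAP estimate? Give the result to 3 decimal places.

0.043

Σ times = 20.5. Posterior: Gamma(shape = 2.9+5 = 7.9, rate = 2.8+20.5 = 23.3).
Mode = (α−1)/β = 6.9/23.3 = 0.296.
Mean = α/β = 7.9/23.3 = 0.339.
Difference = 0.339 − 0.296 = 0.043.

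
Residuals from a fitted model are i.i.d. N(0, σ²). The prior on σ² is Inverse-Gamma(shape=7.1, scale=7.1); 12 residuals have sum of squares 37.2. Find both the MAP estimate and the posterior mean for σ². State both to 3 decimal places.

σ²_MAP = 1.823, E[σ²|data] = 2.124

Posterior: Inverse-Gamma(shape = 7.1+12/2 = 13.1, scale = 7.1+37.2/2 = 25.7).
Mode = β/(α+1) = 25.7/14.1 = 1.823.
Mean = β/(α−1) = 25.7/12.1 = 2.124.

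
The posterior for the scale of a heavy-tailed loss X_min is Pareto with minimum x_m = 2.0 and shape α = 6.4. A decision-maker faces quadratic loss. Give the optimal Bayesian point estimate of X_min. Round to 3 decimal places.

2.370

The Pareto density is strictly decreasing on [x_m, ∞), so the mode is x_m = 2.000.
Mean = α·x_m/(α−1) = 6.4·2.0/5.4 = 2.370.
Quadratic loss ⇒ the optimal estimator is the posterior mean.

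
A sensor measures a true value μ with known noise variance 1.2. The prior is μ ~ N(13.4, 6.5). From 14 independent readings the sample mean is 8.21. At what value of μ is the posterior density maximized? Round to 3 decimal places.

Posterior for μ is Normal. Precision-weighted mean: (1/6.5·13.4 + 14/1.2·8.21) / (1/6.5 + 14/1.2) = 8.278.
A Normal posterior is symmetric, so mode = mean.
This is the posterior mode — the MAP estimate.

8.278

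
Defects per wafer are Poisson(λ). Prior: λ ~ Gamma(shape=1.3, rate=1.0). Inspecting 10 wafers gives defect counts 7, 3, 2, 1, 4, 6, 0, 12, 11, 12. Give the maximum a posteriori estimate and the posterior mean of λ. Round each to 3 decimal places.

Σ counts = 58. Posterior: Gamma(shape = 1.3+58 = 59.3, rate = 1.0+10 = 11.0).
Mode = (α−1)/β = 58.3/11.0 = 5.300.
Mean = α/β = 59.3/11.0 = 5.391.
The mean is pulled above the mode by the posterior's right skew.

MAP = 5.300; posterior mean = 5.391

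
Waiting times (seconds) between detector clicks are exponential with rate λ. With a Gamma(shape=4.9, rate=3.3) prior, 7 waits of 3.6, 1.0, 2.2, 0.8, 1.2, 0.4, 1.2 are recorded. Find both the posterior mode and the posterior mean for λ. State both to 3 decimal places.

Σ times = 10.4. Posterior: Gamma(shape = 4.9+7 = 11.9, rate = 3.3+10.4 = 13.7).
Mode = (α−1)/β = 10.9/13.7 = 0.796.
Mean = α/β = 11.9/13.7 = 0.869.

MAP = 0.796; posterior mean = 0.869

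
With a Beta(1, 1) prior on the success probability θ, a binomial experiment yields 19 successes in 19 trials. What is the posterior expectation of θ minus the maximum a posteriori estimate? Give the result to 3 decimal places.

Posterior: Beta(1+19, 1+0) = Beta(20, 1).
Since β = 1 ≤ 1 and α > 1, the Beta density is monotone increasing on [0,1]; the mode is at 1.
Mean = 20/(20+1) = 0.952.
Difference = 0.952 − 1.000 = -0.048.

-0.048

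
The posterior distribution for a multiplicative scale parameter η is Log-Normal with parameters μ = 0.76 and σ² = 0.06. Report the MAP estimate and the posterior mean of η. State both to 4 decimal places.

Mode = exp(μ − σ²) = exp(0.70) = 2.0138.
Mean = exp(μ + σ²/2) = exp(0.790) = 2.2034.
The mean is pulled above the mode by the posterior's right skew.

η_MAP = 2.0138, E[η|data] = 2.2034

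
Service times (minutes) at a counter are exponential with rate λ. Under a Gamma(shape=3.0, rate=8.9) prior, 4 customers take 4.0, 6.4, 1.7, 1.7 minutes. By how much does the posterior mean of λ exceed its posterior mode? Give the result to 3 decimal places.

0.044

Σ times = 13.8. Posterior: Gamma(shape = 3.0+4 = 7.0, rate = 8.9+13.8 = 22.7).
Mode = (α−1)/β = 6.0/22.7 = 0.264.
Mean = α/β = 7.0/22.7 = 0.308.
Difference = 0.308 − 0.264 = 0.044.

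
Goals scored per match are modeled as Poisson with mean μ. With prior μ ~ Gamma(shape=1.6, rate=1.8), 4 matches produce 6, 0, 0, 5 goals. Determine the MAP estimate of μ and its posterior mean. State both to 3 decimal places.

MAP = 2.000, posterior mean = 2.172

Σ counts = 11. Posterior: Gamma(shape = 1.6+11 = 12.6, rate = 1.8+4 = 5.8).
Mode = (α−1)/β = 11.6/5.8 = 2.000.
Mean = α/β = 12.6/5.8 = 2.172.
Mean > mode: the posterior has a right tail.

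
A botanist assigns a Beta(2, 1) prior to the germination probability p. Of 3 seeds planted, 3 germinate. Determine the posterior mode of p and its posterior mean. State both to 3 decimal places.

posterior mode = 1.000, posterior mean = 0.833

Posterior: Beta(2+3, 1+0) = Beta(5, 1).
Since β = 1 ≤ 1 and α > 1, the Beta density is monotone increasing on [0,1]; the mode is at 1.
Mean = 5/(5+1) = 0.833.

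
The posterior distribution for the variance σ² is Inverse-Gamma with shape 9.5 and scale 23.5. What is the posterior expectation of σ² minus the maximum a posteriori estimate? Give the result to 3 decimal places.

0.527

Mode = β/(α+1) = 23.5/10.5 = 2.238.
Mean = β/(α−1) = 23.5/8.5 = 2.765.
Difference = 2.765 − 2.238 = 0.527.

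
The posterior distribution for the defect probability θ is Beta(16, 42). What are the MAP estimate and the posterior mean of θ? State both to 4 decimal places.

Mode = (16−1)/(16+42−2) = 15/56 = 0.2679.
Mean = 16/(16+42) = 16/58 = 0.2759.

θ_MAP = 0.2679, E[θ|data] = 0.2759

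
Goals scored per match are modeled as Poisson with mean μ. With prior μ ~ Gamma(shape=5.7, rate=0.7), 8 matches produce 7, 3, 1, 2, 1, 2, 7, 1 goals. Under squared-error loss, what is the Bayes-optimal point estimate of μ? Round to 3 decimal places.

Σ counts = 24. Posterior: Gamma(shape = 5.7+24 = 29.7, rate = 0.7+8 = 8.7).
Mode = (α−1)/β = 28.7/8.7 = 3.299.
Mean = α/β = 29.7/8.7 = 3.414.
Squared-error loss ⇒ the optimal estimator is the posterior mean.

3.414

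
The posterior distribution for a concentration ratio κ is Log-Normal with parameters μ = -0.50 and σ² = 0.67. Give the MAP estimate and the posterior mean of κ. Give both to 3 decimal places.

Mode = exp(μ − σ²) = exp(-1.17) = 0.310.
Mean = exp(μ + σ²/2) = exp(-0.165) = 0.848.
The posterior is right-skewed, so the mean exceeds the mode.

MAP = 0.310, posterior mean = 0.848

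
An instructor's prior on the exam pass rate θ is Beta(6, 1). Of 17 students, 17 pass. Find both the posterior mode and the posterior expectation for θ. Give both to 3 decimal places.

Posterior: Beta(6+17, 1+0) = Beta(23, 1).
Since β = 1 ≤ 1 and α > 1, the Beta density is monotone increasing on [0,1]; the mode is at 1.
Mean = 23/(23+1) = 0.958.
Mode > mean: the posterior has a left tail.

posterior mode = 1.000, posterior expectation = 0.958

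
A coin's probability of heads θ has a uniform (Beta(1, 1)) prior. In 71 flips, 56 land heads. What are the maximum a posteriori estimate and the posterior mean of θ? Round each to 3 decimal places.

Posterior: Beta(1+56, 1+15) = Beta(57, 16).
Mode = (57−1)/(57+16−2) = 56/71 = 0.789.
With a flat prior the MAP equals the MLE, 56/71.
Mean = 57/(57+16) = 57/73 = 0.781.

MAP = 0.789; posterior mean = 0.781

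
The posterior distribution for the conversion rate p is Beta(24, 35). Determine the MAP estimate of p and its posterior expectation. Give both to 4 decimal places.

Mode = (24−1)/(24+35−2) = 23/57 = 0.4035.
Mean = 24/(24+35) = 24/59 = 0.4068.

MAP = 0.4035; posterior mean = 0.4068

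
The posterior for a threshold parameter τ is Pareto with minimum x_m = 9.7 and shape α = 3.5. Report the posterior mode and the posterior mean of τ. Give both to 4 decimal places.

τ_MAP = 9.7000, E[τ|data] = 13.5800

The Pareto density is strictly decreasing on [x_m, ∞), so the mode is x_m = 9.7000.
Mean = α·x_m/(α−1) = 3.5·9.7/2.5 = 13.5800.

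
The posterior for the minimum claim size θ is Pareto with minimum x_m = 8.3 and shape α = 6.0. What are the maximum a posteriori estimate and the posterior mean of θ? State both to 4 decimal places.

MAP: 8.3000. Posterior mean: 9.9600.

The Pareto density is strictly decreasing on [x_m, ∞), so the mode is x_m = 8.3000.
Mean = α·x_m/(α−1) = 6.0·8.3/5.0 = 9.9600.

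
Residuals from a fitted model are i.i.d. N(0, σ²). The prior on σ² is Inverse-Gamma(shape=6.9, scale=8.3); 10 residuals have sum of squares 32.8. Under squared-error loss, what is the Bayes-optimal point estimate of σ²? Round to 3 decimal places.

Posterior: Inverse-Gamma(shape = 6.9+10/2 = 11.9, scale = 8.3+32.8/2 = 24.7).
Mode = β/(α+1) = 24.7/12.9 = 1.915.
Mean = β/(α−1) = 24.7/10.9 = 2.266.
Squared-error loss ⇒ the optimal estimator is the posterior mean.

2.266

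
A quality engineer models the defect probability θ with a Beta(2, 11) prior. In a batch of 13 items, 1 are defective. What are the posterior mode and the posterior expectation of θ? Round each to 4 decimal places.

θ_MAP = 0.0833, E[θ|data] = 0.1154

Posterior: Beta(2+1, 11+12) = Beta(3, 23).
Mode = (3−1)/(3+23−2) = 2/24 = 0.0833.
Mean = 3/(3+23) = 3/26 = 0.1154.
The posterior is right-skewed, so the mean exceeds the mode.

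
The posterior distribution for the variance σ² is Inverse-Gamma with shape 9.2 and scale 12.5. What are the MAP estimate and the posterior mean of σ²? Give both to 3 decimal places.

Mode = β/(α+1) = 12.5/10.2 = 1.225.
Mean = β/(α−1) = 12.5/8.2 = 1.524.
Right-skewed posterior ⇒ mode < mean.

MAP: 1.225. Posterior mean: 1.524.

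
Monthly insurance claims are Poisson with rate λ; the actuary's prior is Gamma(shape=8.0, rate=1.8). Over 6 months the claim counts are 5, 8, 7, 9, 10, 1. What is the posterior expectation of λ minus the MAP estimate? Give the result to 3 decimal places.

Σ counts = 40. Posterior: Gamma(shape = 8.0+40 = 48.0, rate = 1.8+6 = 7.8).
Mode = (α−1)/β = 47.0/7.8 = 6.026.
Mean = α/β = 48.0/7.8 = 6.154.
Difference = 6.154 − 6.026 = 0.128.

0.128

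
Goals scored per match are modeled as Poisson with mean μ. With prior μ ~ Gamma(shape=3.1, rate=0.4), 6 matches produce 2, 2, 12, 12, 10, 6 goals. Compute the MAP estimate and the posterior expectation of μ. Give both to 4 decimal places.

Σ counts = 44. Posterior: Gamma(shape = 3.1+44 = 47.1, rate = 0.4+6 = 6.4).
Mode = (α−1)/β = 46.1/6.4 = 7.2031.
Mean = α/β = 47.1/6.4 = 7.3594.

MAP = 7.2031; posterior mean = 7.3594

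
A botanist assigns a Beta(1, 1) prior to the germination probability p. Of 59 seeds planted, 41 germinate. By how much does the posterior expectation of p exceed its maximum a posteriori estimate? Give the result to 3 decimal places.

Posterior: Beta(1+41, 1+18) = Beta(42, 19).
Mode = (42−1)/(42+19−2) = 41/59 = 0.695.
Mean = 42/(42+19) = 42/61 = 0.689.
Difference = 0.689 − 0.695 = -0.006.
The posterior is left-skewed, so the mode exceeds the mean.

-0.006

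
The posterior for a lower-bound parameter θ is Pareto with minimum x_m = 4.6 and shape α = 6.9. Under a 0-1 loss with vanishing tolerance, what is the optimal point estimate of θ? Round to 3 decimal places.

The Pareto density is strictly decreasing on [x_m, ∞), so the mode is x_m = 4.600.
Mean = α·x_m/(α−1) = 6.9·4.6/5.9 = 5.380.
This is the posterior mode — the MAP estimate.

4.600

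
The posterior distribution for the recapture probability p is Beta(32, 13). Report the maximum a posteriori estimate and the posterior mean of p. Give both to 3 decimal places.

p_MAP = 0.721, E[p|data] = 0.711

Mode = (32−1)/(32+13−2) = 31/43 = 0.721.
Mean = 32/(32+13) = 32/45 = 0.711.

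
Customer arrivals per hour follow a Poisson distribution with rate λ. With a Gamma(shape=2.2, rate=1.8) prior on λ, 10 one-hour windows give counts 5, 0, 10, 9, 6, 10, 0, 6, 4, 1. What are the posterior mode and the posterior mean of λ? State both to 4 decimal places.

MAP = 4.4237, posterior mean = 4.5085

Σ counts = 51. Posterior: Gamma(shape = 2.2+51 = 53.2, rate = 1.8+10 = 11.8).
Mode = (α−1)/β = 52.2/11.8 = 4.4237.
Mean = α/β = 53.2/11.8 = 4.5085.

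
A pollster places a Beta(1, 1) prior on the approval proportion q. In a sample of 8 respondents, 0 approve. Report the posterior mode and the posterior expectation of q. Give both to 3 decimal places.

MAP: 0.000. Posterior mean: 0.100.

Posterior: Beta(1+0, 1+8) = Beta(1, 9).
Since α = 1 ≤ 1 and β > 1, the Beta density is monotone decreasing on [0,1]; the mode is at 0.
Mean = 1/(1+9) = 0.100.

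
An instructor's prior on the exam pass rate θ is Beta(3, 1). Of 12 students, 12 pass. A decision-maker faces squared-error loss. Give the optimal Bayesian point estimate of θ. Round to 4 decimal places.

Posterior: Beta(3+12, 1+0) = Beta(15, 1).
Since β = 1 ≤ 1 and α > 1, the Beta density is monotone increasing on [0,1]; the mode is at 1.
Mean = 15/(15+1) = 0.9375.
Squared-error loss ⇒ the optimal estimator is the posterior mean.

0.9375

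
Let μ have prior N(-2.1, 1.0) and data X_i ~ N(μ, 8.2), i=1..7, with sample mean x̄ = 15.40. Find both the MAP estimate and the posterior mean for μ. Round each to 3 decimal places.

Posterior for μ is Normal. Precision-weighted mean: (1/1.0·-2.1 + 7/8.2·15.40) / (1/1.0 + 7/8.2) = 5.959.
A Normal posterior is symmetric, so mode = mean.

μ_MAP = 5.959, E[μ|data] = 5.959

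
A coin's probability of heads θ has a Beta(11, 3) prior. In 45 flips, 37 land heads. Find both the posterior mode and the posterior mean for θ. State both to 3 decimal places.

MAP = 0.825, posterior mean = 0.814

Posterior: Beta(11+37, 3+8) = Beta(48, 11).
Mode = (48−1)/(48+11−2) = 47/57 = 0.825.
Mean = 48/(48+11) = 48/59 = 0.814.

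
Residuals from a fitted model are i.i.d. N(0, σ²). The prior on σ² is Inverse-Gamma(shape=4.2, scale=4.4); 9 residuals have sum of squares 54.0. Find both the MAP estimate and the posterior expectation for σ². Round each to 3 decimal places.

σ²_MAP = 3.237, E[σ²|data] = 4.078

Posterior: Inverse-Gamma(shape = 4.2+9/2 = 8.7, scale = 4.4+54.0/2 = 31.4).
Mode = β/(α+1) = 31.4/9.7 = 3.237.
Mean = β/(α−1) = 31.4/7.7 = 4.078.
Mean > mode: the posterior has a right tail.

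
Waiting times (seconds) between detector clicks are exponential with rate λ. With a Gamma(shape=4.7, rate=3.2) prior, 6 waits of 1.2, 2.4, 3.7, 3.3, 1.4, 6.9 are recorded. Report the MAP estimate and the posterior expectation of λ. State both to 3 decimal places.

MAP: 0.439. Posterior mean: 0.484.

Σ times = 18.9. Posterior: Gamma(shape = 4.7+6 = 10.7, rate = 3.2+18.9 = 22.1).
Mode = (α−1)/β = 9.7/22.1 = 0.439.
Mean = α/β = 10.7/22.1 = 0.484.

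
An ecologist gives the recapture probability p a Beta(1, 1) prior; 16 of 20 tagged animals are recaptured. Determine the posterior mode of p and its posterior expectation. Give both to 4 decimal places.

Posterior: Beta(1+16, 1+4) = Beta(17, 5).
Mode = (17−1)/(17+5−2) = 16/20 = 0.8000.
Mean = 17/(17+5) = 17/22 = 0.7727.
Left-skewed posterior ⇒ mean < mode.

MAP = 0.8000; posterior mean = 0.7727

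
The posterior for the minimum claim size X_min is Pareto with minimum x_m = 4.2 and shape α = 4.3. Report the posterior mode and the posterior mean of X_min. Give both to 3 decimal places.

The Pareto density is strictly decreasing on [x_m, ∞), so the mode is x_m = 4.200.
Mean = α·x_m/(α−1) = 4.3·4.2/3.3 = 5.473.

MAP = 4.200; posterior mean = 5.473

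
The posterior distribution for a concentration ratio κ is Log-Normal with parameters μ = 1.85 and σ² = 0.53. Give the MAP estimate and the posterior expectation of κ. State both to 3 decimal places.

Mode = exp(μ − σ²) = exp(1.32) = 3.743.
Mean = exp(μ + σ²/2) = exp(2.115) = 8.290.

MAP = 3.743, posterior mean = 8.290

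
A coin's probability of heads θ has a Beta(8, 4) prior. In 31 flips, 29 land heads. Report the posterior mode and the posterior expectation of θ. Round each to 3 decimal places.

Posterior: Beta(8+29, 4+2) = Beta(37, 6).
Mode = (37−1)/(37+6−2) = 36/41 = 0.878.
Mean = 37/(37+6) = 37/43 = 0.860.

MAP = 0.878, posterior mean = 0.860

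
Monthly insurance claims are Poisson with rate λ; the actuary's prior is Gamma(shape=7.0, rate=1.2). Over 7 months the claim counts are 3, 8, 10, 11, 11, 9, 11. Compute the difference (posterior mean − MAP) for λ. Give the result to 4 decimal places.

0.1220

Σ counts = 63. Posterior: Gamma(shape = 7.0+63 = 70.0, rate = 1.2+7 = 8.2).
Mode = (α−1)/β = 69.0/8.2 = 8.4146.
Mean = α/β = 70.0/8.2 = 8.5366.
Difference = 8.5366 − 8.4146 = 0.1220.
The mean is pulled above the mode by the posterior's right skew.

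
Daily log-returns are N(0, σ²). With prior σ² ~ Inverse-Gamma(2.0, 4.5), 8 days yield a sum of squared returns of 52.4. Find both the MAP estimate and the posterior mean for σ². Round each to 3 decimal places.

Posterior: Inverse-Gamma(shape = 2.0+8/2 = 6.0, scale = 4.5+52.4/2 = 30.7).
Mode = β/(α+1) = 30.7/7.0 = 4.386.
Mean = β/(α−1) = 30.7/5.0 = 6.140.
The mean is pulled above the mode by the posterior's right skew.

MAP = 4.386, posterior mean = 6.140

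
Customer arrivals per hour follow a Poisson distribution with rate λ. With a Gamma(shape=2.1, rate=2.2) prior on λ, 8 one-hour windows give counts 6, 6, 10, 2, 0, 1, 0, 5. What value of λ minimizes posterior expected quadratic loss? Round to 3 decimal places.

Σ counts = 30. Posterior: Gamma(shape = 2.1+30 = 32.1, rate = 2.2+8 = 10.2).
Mode = (α−1)/β = 31.1/10.2 = 3.049.
Mean = α/β = 32.1/10.2 = 3.147.
Quadratic loss ⇒ the optimal estimator is the posterior mean.

3.147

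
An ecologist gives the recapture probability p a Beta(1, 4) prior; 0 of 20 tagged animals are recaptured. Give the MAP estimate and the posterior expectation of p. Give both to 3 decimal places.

p_MAP = 0.000, E[p|data] = 0.040

Posterior: Beta(1+0, 4+20) = Beta(1, 24).
Since α = 1 ≤ 1 and β > 1, the Beta density is monotone decreasing on [0,1]; the mode is at 0.
Mean = 1/(1+24) = 0.040.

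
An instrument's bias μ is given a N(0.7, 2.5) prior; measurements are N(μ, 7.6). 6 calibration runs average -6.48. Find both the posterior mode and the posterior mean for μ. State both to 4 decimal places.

MAP = -4.0655; posterior mean = -4.0655

Posterior for μ is Normal. Precision-weighted mean: (1/2.5·0.7 + 6/7.6·-6.48) / (1/2.5 + 6/7.6) = -4.0655.
A Normal posterior is symmetric, so mode = mean.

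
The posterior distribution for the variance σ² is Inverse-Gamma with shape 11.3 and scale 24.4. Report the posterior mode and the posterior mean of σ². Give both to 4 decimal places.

Mode = β/(α+1) = 24.4/12.3 = 1.9837.
Mean = β/(α−1) = 24.4/10.3 = 2.3689.

MAP: 1.9837. Posterior mean: 2.3689.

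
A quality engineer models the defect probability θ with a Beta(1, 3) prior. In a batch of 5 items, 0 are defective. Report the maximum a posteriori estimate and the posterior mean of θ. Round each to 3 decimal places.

MAP = 0.000; posterior mean = 0.111

Posterior: Beta(1+0, 3+5) = Beta(1, 8).
Since α = 1 ≤ 1 and β > 1, the Beta density is monotone decreasing on [0,1]; the mode is at 0.
Mean = 1/(1+8) = 0.111.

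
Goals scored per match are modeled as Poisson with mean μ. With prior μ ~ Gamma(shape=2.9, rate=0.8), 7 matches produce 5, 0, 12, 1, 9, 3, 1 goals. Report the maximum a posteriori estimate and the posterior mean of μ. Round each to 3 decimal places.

Σ counts = 31. Posterior: Gamma(shape = 2.9+31 = 33.9, rate = 0.8+7 = 7.8).
Mode = (α−1)/β = 32.9/7.8 = 4.218.
Mean = α/β = 33.9/7.8 = 4.346.

MAP: 4.218. Posterior mean: 4.346.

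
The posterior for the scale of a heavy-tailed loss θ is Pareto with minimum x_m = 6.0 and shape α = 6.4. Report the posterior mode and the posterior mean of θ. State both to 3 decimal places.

The Pareto density is strictly decreasing on [x_m, ∞), so the mode is x_m = 6.000.
Mean = α·x_m/(α−1) = 6.4·6.0/5.4 = 7.111.
Right-skewed posterior ⇒ mode < mean.

posterior mode = 6.000, posterior mean = 7.111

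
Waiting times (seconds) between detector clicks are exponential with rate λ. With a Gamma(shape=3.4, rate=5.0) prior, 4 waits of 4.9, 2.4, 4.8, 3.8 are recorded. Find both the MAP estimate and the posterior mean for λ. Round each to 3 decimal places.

Σ times = 15.9. Posterior: Gamma(shape = 3.4+4 = 7.4, rate = 5.0+15.9 = 20.9).
Mode = (α−1)/β = 6.4/20.9 = 0.306.
Mean = α/β = 7.4/20.9 = 0.354.
Mean > mode: the posterior has a right tail.

λ_MAP = 0.306, E[λ|data] = 0.354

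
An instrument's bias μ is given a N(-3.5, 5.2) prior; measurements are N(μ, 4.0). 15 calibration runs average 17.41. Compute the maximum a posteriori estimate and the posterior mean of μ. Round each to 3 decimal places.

maximum a posteriori estimate = 16.390, posterior mean = 16.390

Posterior for μ is Normal. Precision-weighted mean: (1/5.2·-3.5 + 15/4.0·17.41) / (1/5.2 + 15/4.0) = 16.390.
A Normal posterior is symmetric, so mode = mean.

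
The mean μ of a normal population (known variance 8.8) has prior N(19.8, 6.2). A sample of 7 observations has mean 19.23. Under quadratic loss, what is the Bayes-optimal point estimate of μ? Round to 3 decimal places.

19.326

Posterior for μ is Normal. Precision-weighted mean: (1/6.2·19.8 + 7/8.8·19.23) / (1/6.2 + 7/8.8) = 19.326.
A Normal posterior is symmetric, so mode = mean.
Quadratic loss ⇒ the optimal estimator is the posterior mean.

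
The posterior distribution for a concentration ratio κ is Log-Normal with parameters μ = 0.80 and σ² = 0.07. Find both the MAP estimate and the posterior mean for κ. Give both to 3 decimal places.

Mode = exp(μ − σ²) = exp(0.73) = 2.075.
Mean = exp(μ + σ²/2) = exp(0.835) = 2.305.

MAP = 2.075, posterior mean = 2.305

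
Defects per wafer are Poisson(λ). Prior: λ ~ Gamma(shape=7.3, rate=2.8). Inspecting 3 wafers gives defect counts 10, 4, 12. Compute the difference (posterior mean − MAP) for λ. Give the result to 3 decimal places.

Σ counts = 26. Posterior: Gamma(shape = 7.3+26 = 33.3, rate = 2.8+3 = 5.8).
Mode = (α−1)/β = 32.3/5.8 = 5.569.
Mean = α/β = 33.3/5.8 = 5.741.
Difference = 5.741 − 5.569 = 0.172.

0.172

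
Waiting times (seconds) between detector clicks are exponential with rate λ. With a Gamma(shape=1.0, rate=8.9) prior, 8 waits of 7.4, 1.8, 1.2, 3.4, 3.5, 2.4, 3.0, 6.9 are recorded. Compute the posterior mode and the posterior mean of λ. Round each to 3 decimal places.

MAP = 0.208, posterior mean = 0.234

Σ times = 29.6. Posterior: Gamma(shape = 1.0+8 = 9.0, rate = 8.9+29.6 = 38.5).
Mode = (α−1)/β = 8.0/38.5 = 0.208.
Mean = α/β = 9.0/38.5 = 0.234.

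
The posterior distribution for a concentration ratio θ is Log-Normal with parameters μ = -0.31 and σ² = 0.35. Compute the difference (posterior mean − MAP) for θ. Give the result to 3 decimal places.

Mode = exp(μ − σ²) = exp(-0.66) = 0.517.
Mean = exp(μ + σ²/2) = exp(-0.135) = 0.874.
Difference = 0.874 − 0.517 = 0.357.
The posterior is right-skewed, so the mean exceeds the mode.

0.357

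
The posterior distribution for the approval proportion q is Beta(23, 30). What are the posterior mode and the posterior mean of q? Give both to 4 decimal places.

MAP: 0.4314. Posterior mean: 0.4340.

Mode = (23−1)/(23+30−2) = 22/51 = 0.4314.
Mean = 23/(23+30) = 23/53 = 0.4340.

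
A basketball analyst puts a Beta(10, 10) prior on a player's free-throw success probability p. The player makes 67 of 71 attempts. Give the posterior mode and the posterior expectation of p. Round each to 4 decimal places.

Posterior: Beta(10+67, 10+4) = Beta(77, 14).
Mode = (77−1)/(77+14−2) = 76/89 = 0.8539.
Mean = 77/(77+14) = 77/91 = 0.8462.
The posterior is left-skewed, so the mode exceeds the mean.

posterior mode = 0.8539, posterior expectation = 0.8462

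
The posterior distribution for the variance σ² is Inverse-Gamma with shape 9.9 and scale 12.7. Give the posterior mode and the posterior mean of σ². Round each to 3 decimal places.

Mode = β/(α+1) = 12.7/10.9 = 1.165.
Mean = β/(α−1) = 12.7/8.9 = 1.427.

MAP = 1.165; posterior mean = 1.427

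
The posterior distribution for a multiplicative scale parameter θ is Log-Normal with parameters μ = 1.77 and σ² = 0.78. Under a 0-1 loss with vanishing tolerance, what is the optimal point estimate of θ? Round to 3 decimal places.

Mode = exp(μ − σ²) = exp(0.99) = 2.691.
Mean = exp(μ + σ²/2) = exp(2.160) = 8.671.
This is the posterior mode — the MAP estimate.

2.691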